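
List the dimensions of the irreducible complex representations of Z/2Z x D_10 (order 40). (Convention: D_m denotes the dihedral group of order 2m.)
Dimensions: 1, 1, 1, 1, 1, 1, 1, 1, 2, 2, 2, 2, 2, 2, 2, 2

Solution. There are 16 irreducibles (= number of conjugacy classes). Their dimensions d_i satisfy sum d_i^2 = |G| = 40: 1 + 1 + 1 + 1 + 1 + 1 + 1 + 1 + 4 + 4 + 4 + 4 + 4 + 4 + 4 + 4 = 40. (For the product with Z/2Z: each of the 2 1-dim characters of Z/2Z tensors with each irrep of D_10, giving 2 copies of each D_10-dimension.)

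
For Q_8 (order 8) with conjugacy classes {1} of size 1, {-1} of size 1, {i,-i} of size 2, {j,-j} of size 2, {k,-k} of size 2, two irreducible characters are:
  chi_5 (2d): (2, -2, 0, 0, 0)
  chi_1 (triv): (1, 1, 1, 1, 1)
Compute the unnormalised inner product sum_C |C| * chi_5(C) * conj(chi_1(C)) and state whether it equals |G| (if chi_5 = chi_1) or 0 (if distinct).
Sum = 0; so <chi_5, chi_1> = 0 (distinct irreducibles are orthogonal).

Explanation: Compute term by term over conjugacy classes (|C| * chi_5(C) * conj(chi_1(C))):
  1*(2)*conj(1) + 1*(-2)*conj(1) + 2*(0)*conj(1) + 2*(0)*conj(1) + 2*(0)*conj(1)
  = (2) + (-2) + (0) + (0) + (0)
  = 0.
Dividing by |G| = 8 gives 0/8 = 0, matching the row-orthogonality relation <chi_5, chi_1> = [chi_5 = chi_1].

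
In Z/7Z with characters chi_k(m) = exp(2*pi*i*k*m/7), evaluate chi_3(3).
chi_3(3) = zeta_7^9 = exp(4*I*pi/7)

Proof sketch: chi_3(3) = zeta_7^(3*3) = zeta_7^9. Since zeta_7^7 = 1, this equals zeta_7^2 = exp(2*pi*i*2/7) = exp(4*I*pi/7).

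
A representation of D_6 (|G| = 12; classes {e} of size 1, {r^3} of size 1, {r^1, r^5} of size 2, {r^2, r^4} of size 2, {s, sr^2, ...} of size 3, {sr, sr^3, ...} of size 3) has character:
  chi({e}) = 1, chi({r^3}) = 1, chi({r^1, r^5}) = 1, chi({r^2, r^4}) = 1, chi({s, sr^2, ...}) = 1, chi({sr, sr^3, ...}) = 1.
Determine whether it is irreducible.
Irreducible: <chi, chi> = 1.

Justification: <chi, chi> = (1/|G|) sum_C |C| * |chi(C)|^2 = (1/12)[1*|1|^2 + 1*|1|^2 + 2*|1|^2 + 2*|1|^2 + 3*|1|^2 + 3*|1|^2]
  = (1/12)[(1) + (1) + (2) + (2) + (3) + (3)] = 12/12 = 1.
A character is irreducible iff <chi, chi> = 1, so this representation is irreducible.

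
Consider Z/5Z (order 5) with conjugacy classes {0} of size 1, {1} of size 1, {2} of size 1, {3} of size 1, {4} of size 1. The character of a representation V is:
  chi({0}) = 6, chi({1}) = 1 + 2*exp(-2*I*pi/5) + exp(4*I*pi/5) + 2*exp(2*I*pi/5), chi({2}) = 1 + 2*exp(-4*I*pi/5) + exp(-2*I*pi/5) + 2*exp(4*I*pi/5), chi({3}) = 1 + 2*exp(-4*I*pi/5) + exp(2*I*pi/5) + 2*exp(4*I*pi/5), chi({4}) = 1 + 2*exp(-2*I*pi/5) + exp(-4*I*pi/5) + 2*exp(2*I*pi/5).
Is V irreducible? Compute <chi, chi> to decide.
Not irreducible (reducible): <chi, chi> = 10 > 1.

Reasoning: <chi, chi> = (1/|G|) sum_C |C| * |chi(C)|^2 = (1/5)[1*|6|^2 + 1*|1 + 2*exp(-2*I*pi/5) + exp(4*I*pi/5) + 2*exp(2*I*pi/5)|^2 + 1*|1 + 2*exp(-4*I*pi/5) + exp(-2*I*pi/5) + 2*exp(4*I*pi/5)|^2 + 1*|1 + 2*exp(-4*I*pi/5) + exp(2*I*pi/5) + 2*exp(4*I*pi/5)|^2 + 1*|1 + 2*exp(-2*I*pi/5) + exp(-4*I*pi/5) + 2*exp(2*I*pi/5)|^2]
  = (1/5)[(36) + (10 + 6*exp(-2*I*pi/5) + 7*exp(-4*I*pi/5) + 7*exp(4*I*pi/5) + 6*exp(2*I*pi/5)) + (10 + 7*exp(-2*I*pi/5) + 6*exp(-4*I*pi/5) + 6*exp(4*I*pi/5) + 7*exp(2*I*pi/5)) + (10 + 7*exp(-2*I*pi/5) + 6*exp(-4*I*pi/5) + 6*exp(4*I*pi/5) + 7*exp(2*I*pi/5)) + (10 + 6*exp(-2*I*pi/5) + 7*exp(-4*I*pi/5) + 7*exp(4*I*pi/5) + 6*exp(2*I*pi/5))] = 50/5 = 10.
(Exp terms are combined using exp(i*s)*conj(exp(i*t)) = exp(i*(s-t)), and sums of them are collapsed using the identity that for every m > 1 the m distinct m-th roots of unity sum to 0, e.g. 1 + exp(2*I*pi/3) + exp(-2*I*pi/3) = 0.)
A character is irreducible iff <chi, chi> = 1, so this representation is reducible.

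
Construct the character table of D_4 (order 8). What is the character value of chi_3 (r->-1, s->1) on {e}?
Conjugacy classes: {e} of size 1, {r^2} of size 1, {r^1, r^3} of size 2, {s, sr^2, ...} of size 2, {sr, sr^3, ...} of size 2.
Character table:
  irrep \ class              {e} (size 1)  {r^2} (size 1)  {r^1, r^3} (size 2)  {s, sr^2, ...} (size 2)  {sr, sr^3, ...} (size 2)
  chi_1 (triv)               1             1               1                    1                        1                       
  chi_2 (sign: r->1, s->-1)  1             1               1                    -1                       -1                      
  chi_3 (r->-1, s->1)        1             1               -1                   1                        -1                      
  chi_4 (r->-1, s->-1)       1             1               -1                   -1                       1                       
  chi_5 (2d, j=1)            2             -2              0                    0                        0                       

Spot check: chi_3 (r->-1, s->1) on {e} = 1.

Working: D_4 has order 2*4 = 8 with 5 conjugacy classes, hence 5 irreducibles. Sum of squared dims 1 + 1 + 1 + 1 + 4 = 8 = |G|. Linear characters come from the abelianisation; the 2-dimensional irreps have character r^k -> 2*cos(2*pi*j*k/4), reflections -> 0.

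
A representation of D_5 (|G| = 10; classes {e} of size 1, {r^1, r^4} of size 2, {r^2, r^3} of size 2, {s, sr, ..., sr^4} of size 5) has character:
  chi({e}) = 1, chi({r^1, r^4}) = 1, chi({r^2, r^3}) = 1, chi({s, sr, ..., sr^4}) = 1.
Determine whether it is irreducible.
Irreducible: <chi, chi> = 1.

Details: <chi, chi> = (1/|G|) sum_C |C| * |chi(C)|^2 = (1/10)[1*|1|^2 + 2*|1|^2 + 2*|1|^2 + 5*|1|^2]
  = (1/10)[(1) + (2) + (2) + (5)] = 10/10 = 1.
A character is irreducible iff <chi, chi> = 1, so this representation is irreducible.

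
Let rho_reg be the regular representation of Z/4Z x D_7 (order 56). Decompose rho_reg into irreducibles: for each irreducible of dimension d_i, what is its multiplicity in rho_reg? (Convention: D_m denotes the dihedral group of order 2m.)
Each irreducible V_i of dimension d_i appears with multiplicity d_i, i.e. rho_reg = (direct sum over all irreducibles V_i) d_i V_i. The irreducible dimensions for Z/4Z x D_7 are 1, 1, 1, 1, 1, 1, 1, 1, 2, 2, 2, 2, 2, 2, 2, 2, 2, 2, 2, 2: 8 irreducibles of dimension 1, each with multiplicity 1; 12 irreducibles of dimension 2, each with multiplicity 2. Total dimension 8*1*1 + 12*2*2 = 56 = |G|.

Justification: General theorem: in the regular representation of a finite group G, each irreducible appears with multiplicity equal to its dimension. Check: dim(rho_reg) = sum d_i^2 = 1 + 1 + 1 + 1 + 1 + 1 + 1 + 1 + 4 + 4 + 4 + 4 + 4 + 4 + 4 + 4 + 4 + 4 + 4 + 4 = 56 = |G|.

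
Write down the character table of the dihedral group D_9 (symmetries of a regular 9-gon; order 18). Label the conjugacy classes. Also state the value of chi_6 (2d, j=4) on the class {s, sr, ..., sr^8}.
Conjugacy classes: {e} of size 1, {r^1, r^8} of size 2, {r^2, r^7} of size 2, {r^3, r^6} of size 2, {r^4, r^5} of size 2, {s, sr, ..., sr^8} of size 9.
Character table:
  irrep \ class              {e} (size 1)  {r^1, r^8} (size 2)  {r^2, r^7} (size 2)  {r^3, r^6} (size 2)  {r^4, r^5} (size 2)  {s, sr, ..., sr^8} (size 9)
  chi_1 (triv)               1             1                    1                    1                    1                    1                          
  chi_2 (sign: r->1, s->-1)  1             1                    1                    1                    1                    -1                         
  chi_3 (2d, j=1)            2             2*cos(2*pi/9)        2*cos(4*pi/9)        -1                   -2*cos(pi/9)         0                          
  chi_4 (2d, j=2)            2             2*cos(4*pi/9)        -2*cos(pi/9)         -1                   2*cos(2*pi/9)        0                          
  chi_5 (2d, j=3)            2             -1                   -1                   2                    -1                   0                          
  chi_6 (2d, j=4)            2             -2*cos(pi/9)         2*cos(2*pi/9)        -1                   2*cos(4*pi/9)        0                          

Spot check: chi_6 (2d, j=4) on {s, sr, ..., sr^8} = 0.

Explanation: D_9 has order 2*9 = 18 with 6 conjugacy classes, hence 6 irreducibles. Sum of squared dims 1 + 1 + 4 + 4 + 4 + 4 = 18 = |G|. Linear characters come from the abelianisation; the 2-dimensional irreps have character r^k -> 2*cos(2*pi*j*k/9), reflections -> 0.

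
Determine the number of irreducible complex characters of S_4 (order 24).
5

The number of irreducible complex representations of a finite group equals its number of conjugacy classes. Conjugacy classes in S_4 correspond to cycle types, i.e. partitions of 4; there are p(4) = 5 of them, so S_4 (order 24) has exactly 5 irreducible complex representations.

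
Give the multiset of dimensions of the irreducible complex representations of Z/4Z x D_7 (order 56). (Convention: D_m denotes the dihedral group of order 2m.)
Dimensions: 1, 1, 1, 1, 1, 1, 1, 1, 2, 2, 2, 2, 2, 2, 2, 2, 2, 2, 2, 2

Derivation: There are 20 irreducibles (= number of conjugacy classes). Their dimensions d_i satisfy sum d_i^2 = |G| = 56: 1 + 1 + 1 + 1 + 1 + 1 + 1 + 1 + 4 + 4 + 4 + 4 + 4 + 4 + 4 + 4 + 4 + 4 + 4 + 4 = 56. (For the product with Z/4Z: each of the 4 1-dim characters of Z/4Z tensors with each irrep of D_7, giving 4 copies of each D_7-dimension.)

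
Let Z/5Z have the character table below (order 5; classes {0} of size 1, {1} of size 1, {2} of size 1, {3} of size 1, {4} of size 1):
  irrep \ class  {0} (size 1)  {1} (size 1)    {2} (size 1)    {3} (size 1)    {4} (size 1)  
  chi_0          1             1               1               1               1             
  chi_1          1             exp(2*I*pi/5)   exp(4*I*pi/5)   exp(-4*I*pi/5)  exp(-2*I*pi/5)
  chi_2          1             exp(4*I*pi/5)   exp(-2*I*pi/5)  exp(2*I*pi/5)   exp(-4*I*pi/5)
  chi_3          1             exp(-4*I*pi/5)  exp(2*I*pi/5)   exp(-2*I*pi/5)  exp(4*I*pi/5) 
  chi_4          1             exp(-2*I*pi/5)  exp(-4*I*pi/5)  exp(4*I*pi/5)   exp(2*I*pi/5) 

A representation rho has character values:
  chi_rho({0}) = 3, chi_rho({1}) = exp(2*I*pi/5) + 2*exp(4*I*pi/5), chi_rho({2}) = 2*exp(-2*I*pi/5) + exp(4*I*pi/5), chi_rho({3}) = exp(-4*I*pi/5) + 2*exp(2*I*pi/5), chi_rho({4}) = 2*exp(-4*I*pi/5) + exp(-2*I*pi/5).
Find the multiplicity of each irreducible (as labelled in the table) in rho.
Multiplicities: chi_0: 0, chi_1: 1, chi_2: 2, chi_3: 0, chi_4: 0.

Justification: Use <chi_rho, chi> = (1/|G|) sum_C |C| * chi_rho(C) * conj(chi(C)) with |G| = 5 for each irreducible chi in the table:
  <chi_rho, chi_0> = (1/5)[1*(3)*conj(1) + 1*(exp(2*I*pi/5) + 2*exp(4*I*pi/5))*conj(1) + 1*(2*exp(-2*I*pi/5) + exp(4*I*pi/5))*conj(1) + 1*(exp(-4*I*pi/5) + 2*exp(2*I*pi/5))*conj(1) + 1*(2*exp(-4*I*pi/5) + exp(-2*I*pi/5))*conj(1)]
      = (1/5)[(3) + (exp(2*I*pi/5) + 2*exp(4*I*pi/5)) + (2*exp(-2*I*pi/5) + exp(4*I*pi/5)) + (exp(-4*I*pi/5) + 2*exp(2*I*pi/5)) + (2*exp(-4*I*pi/5) + exp(-2*I*pi/5))] = 0/5 = 0
  <chi_rho, chi_1> = (1/5)[1*(3)*conj(1) + 1*(exp(2*I*pi/5) + 2*exp(4*I*pi/5))*conj(exp(2*I*pi/5)) + 1*(2*exp(-2*I*pi/5) + exp(4*I*pi/5))*conj(exp(4*I*pi/5)) + 1*(exp(-4*I*pi/5) + 2*exp(2*I*pi/5))*conj(exp(-4*I*pi/5)) + 1*(2*exp(-4*I*pi/5) + exp(-2*I*pi/5))*conj(exp(-2*I*pi/5))]
      = (1/5)[(3) + (1 + 2*exp(2*I*pi/5)) + (1 + 2*exp(4*I*pi/5)) + (1 + 2*exp(-4*I*pi/5)) + (1 + 2*exp(-2*I*pi/5))] = 5/5 = 1
  <chi_rho, chi_2> = (1/5)[1*(3)*conj(1) + 1*(exp(2*I*pi/5) + 2*exp(4*I*pi/5))*conj(exp(4*I*pi/5)) + 1*(2*exp(-2*I*pi/5) + exp(4*I*pi/5))*conj(exp(-2*I*pi/5)) + 1*(exp(-4*I*pi/5) + 2*exp(2*I*pi/5))*conj(exp(2*I*pi/5)) + 1*(2*exp(-4*I*pi/5) + exp(-2*I*pi/5))*conj(exp(-4*I*pi/5))]
      = (1/5)[(3) + (2 + exp(-2*I*pi/5)) + (2 + exp(-4*I*pi/5)) + (2 + exp(4*I*pi/5)) + (2 + exp(2*I*pi/5))] = 10/5 = 2
  <chi_rho, chi_3> = (1/5)[1*(3)*conj(1) + 1*(exp(2*I*pi/5) + 2*exp(4*I*pi/5))*conj(exp(-4*I*pi/5)) + 1*(2*exp(-2*I*pi/5) + exp(4*I*pi/5))*conj(exp(2*I*pi/5)) + 1*(exp(-4*I*pi/5) + 2*exp(2*I*pi/5))*conj(exp(-2*I*pi/5)) + 1*(2*exp(-4*I*pi/5) + exp(-2*I*pi/5))*conj(exp(4*I*pi/5))]
      = (1/5)[(3) + (2*exp(-2*I*pi/5) + exp(-4*I*pi/5)) + (2*exp(-4*I*pi/5) + exp(2*I*pi/5)) + (exp(-2*I*pi/5) + 2*exp(4*I*pi/5)) + (exp(4*I*pi/5) + 2*exp(2*I*pi/5))] = 0/5 = 0
  <chi_rho, chi_4> = (1/5)[1*(3)*conj(1) + 1*(exp(2*I*pi/5) + 2*exp(4*I*pi/5))*conj(exp(-2*I*pi/5)) + 1*(2*exp(-2*I*pi/5) + exp(4*I*pi/5))*conj(exp(-4*I*pi/5)) + 1*(exp(-4*I*pi/5) + 2*exp(2*I*pi/5))*conj(exp(4*I*pi/5)) + 1*(2*exp(-4*I*pi/5) + exp(-2*I*pi/5))*conj(exp(2*I*pi/5))]
      = (1/5)[(3) + (2*exp(-4*I*pi/5) + exp(4*I*pi/5)) + (exp(-2*I*pi/5) + 2*exp(2*I*pi/5)) + (2*exp(-2*I*pi/5) + exp(2*I*pi/5)) + (exp(-4*I*pi/5) + 2*exp(4*I*pi/5))] = 0/5 = 0
(Exp terms are combined using exp(i*s)*conj(exp(i*t)) = exp(i*(s-t)), and sums of them are collapsed using the identity that for every m > 1 the m distinct m-th roots of unity sum to 0, e.g. 1 + exp(2*I*pi/3) + exp(-2*I*pi/3) = 0.)
Dimension check: dim(rho) = sum (mult * dim) = 0*1 + 1*1 + 2*1 + 0*1 + 0*1 = 3 = chi_rho(e) = 3.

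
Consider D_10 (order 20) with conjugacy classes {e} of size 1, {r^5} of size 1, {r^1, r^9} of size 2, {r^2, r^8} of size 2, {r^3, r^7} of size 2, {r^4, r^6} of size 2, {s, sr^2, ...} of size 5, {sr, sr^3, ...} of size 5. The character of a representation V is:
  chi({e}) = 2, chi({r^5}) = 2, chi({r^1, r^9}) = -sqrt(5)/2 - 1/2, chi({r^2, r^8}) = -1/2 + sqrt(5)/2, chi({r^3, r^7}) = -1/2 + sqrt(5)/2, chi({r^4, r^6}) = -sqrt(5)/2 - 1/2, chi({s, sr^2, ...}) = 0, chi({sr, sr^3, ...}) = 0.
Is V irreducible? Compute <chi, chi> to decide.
Irreducible: <chi, chi> = 1.

Details: <chi, chi> = (1/|G|) sum_C |C| * |chi(C)|^2 = (1/20)[1*|2|^2 + 1*|2|^2 + 2*|-sqrt(5)/2 - 1/2|^2 + 2*|-1/2 + sqrt(5)/2|^2 + 2*|-1/2 + sqrt(5)/2|^2 + 2*|-sqrt(5)/2 - 1/2|^2 + 5*|0|^2 + 5*|0|^2]
  = (1/20)[(4) + (4) + (sqrt(5) + 3) + (3 - sqrt(5)) + (3 - sqrt(5)) + (sqrt(5) + 3) + (0) + (0)] = 20/20 = 1.
A character is irreducible iff <chi, chi> = 1, so this representation is irreducible.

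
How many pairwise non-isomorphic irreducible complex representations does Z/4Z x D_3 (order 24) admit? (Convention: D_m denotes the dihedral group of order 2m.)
12

Explanation: The number of irreducible complex representations of a finite group equals its number of conjugacy classes. For a direct product, #classes(G x H) = #classes(G) * #classes(H). Z/4Z has 4 classes (abelian), D_3 has 3 classes, so 4 * 3 = 12, so Z/4Z x D_3 (order 24) has exactly 12 irreducible complex representations.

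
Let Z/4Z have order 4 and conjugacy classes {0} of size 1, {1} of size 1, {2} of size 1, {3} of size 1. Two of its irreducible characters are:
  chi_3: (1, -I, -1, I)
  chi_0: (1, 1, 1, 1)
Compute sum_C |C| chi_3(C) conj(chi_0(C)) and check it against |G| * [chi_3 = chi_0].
Sum = 0; so <chi_3, chi_0> = 0 (distinct irreducibles are orthogonal).

Details: Compute term by term over conjugacy classes (|C| * chi_3(C) * conj(chi_0(C))):
  1*(1)*conj(1) + 1*(-I)*conj(1) + 1*(-1)*conj(1) + 1*(I)*conj(1)
  = (1) + (-I) + (-1) + (I)
  = 0.
(Exp terms are combined using exp(i*s)*conj(exp(i*t)) = exp(i*(s-t)), and sums of them are collapsed using the identity that for every m > 1 the m distinct m-th roots of unity sum to 0, e.g. 1 + exp(2*I*pi/3) + exp(-2*I*pi/3) = 0.)
Dividing by |G| = 4 gives 0/4 = 0, matching the row-orthogonality relation <chi_3, chi_0> = [chi_3 = chi_0].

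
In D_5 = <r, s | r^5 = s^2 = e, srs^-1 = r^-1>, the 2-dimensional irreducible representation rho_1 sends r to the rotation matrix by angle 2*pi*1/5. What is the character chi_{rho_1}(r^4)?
chi_{rho_1}(r^4) = 2*cos(2*pi*1*4/5) = -1/2 + sqrt(5)/2

Argument: rho_1(r^4) is rotation by angle 2*pi*1*4/5, whose trace is 2*cos(2*pi*1*4/5) = -1/2 + sqrt(5)/2.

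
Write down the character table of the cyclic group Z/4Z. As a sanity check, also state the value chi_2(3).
Character table of Z/4Z (irreps indexed chi_0,...,chi_3 with chi_k(m) = zeta_4^(k*m), zeta_4 = exp(2*pi*i/4)):
  irrep \ class  {0} (size 1)  {1} (size 1)  {2} (size 1)  {3} (size 1)
  chi_0          1             1             1             1           
  chi_1          1             I             -1            -I          
  chi_2          1             -1            1             -1          
  chi_3          1             -I            -1            I           

Spot check: chi_2(3) = zeta_4^(2*3) = zeta_4^6 = -1.

Z/4Z is abelian, so all 4 irreducible complex representations are 1-dimensional. They are given by chi_k(m) = zeta_4^(k*m) for k = 0,...,3. Row orthogonality: sum_m chi_k(m) conj(chi_l(m)) = 4 * [k = l].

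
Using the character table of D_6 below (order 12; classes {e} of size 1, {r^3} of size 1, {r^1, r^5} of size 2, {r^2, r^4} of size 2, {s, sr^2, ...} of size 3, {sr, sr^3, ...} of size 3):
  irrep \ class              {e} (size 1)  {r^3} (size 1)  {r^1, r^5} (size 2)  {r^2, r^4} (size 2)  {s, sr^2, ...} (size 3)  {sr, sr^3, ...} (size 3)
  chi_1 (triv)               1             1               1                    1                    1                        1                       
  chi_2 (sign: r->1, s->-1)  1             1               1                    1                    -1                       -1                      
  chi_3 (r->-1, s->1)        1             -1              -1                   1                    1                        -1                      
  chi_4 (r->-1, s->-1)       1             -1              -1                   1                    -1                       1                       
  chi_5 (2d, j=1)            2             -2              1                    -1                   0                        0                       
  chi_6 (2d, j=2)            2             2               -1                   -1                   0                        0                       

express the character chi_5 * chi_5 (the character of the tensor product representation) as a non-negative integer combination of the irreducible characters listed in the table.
chi_5 tensor chi_5 = chi_1 + chi_2 + chi_6 (all other irreducibles have multiplicity 0).

Details: The character of a tensor product is the pointwise product (chi_5 * chi_5)(C) = chi_5(C) * chi_5(C):
  {e}: (2)*(2), {r^3}: (-2)*(-2), {r^1, r^5}: (1)*(1), {r^2, r^4}: (-1)*(-1), {s, sr^2, ...}: (0)*(0), {sr, sr^3, ...}: (0)*(0)
so (chi_5 * chi_5) takes values
  {e} -> 4, {r^3} -> 4, {r^1, r^5} -> 1, {r^2, r^4} -> 1, {s, sr^2, ...} -> 0, {sr, sr^3, ...} -> 0.
Now take the inner product of this character with each irreducible chi from the table, <chi_5*chi_5, chi> = (1/12) sum_C |C| (chi_5*chi_5)(C) conj(chi(C)):
  <chi_5*chi_5, chi_1> = (1/12)[1*(4)*conj(1) + 1*(4)*conj(1) + 2*(1)*conj(1) + 2*(1)*conj(1) + 3*(0)*conj(1) + 3*(0)*conj(1)]
      = (1/12)[(4) + (4) + (2) + (2) + (0) + (0)] = 12/12 = 1
  <chi_5*chi_5, chi_2> = (1/12)[1*(4)*conj(1) + 1*(4)*conj(1) + 2*(1)*conj(1) + 2*(1)*conj(1) + 3*(0)*conj(-1) + 3*(0)*conj(-1)]
      = (1/12)[(4) + (4) + (2) + (2) + (0) + (0)] = 12/12 = 1
  <chi_5*chi_5, chi_3> = (1/12)[1*(4)*conj(1) + 1*(4)*conj(-1) + 2*(1)*conj(-1) + 2*(1)*conj(1) + 3*(0)*conj(1) + 3*(0)*conj(-1)]
      = (1/12)[(4) + (-4) + (-2) + (2) + (0) + (0)] = 0/12 = 0
  <chi_5*chi_5, chi_4> = (1/12)[1*(4)*conj(1) + 1*(4)*conj(-1) + 2*(1)*conj(-1) + 2*(1)*conj(1) + 3*(0)*conj(-1) + 3*(0)*conj(1)]
      = (1/12)[(4) + (-4) + (-2) + (2) + (0) + (0)] = 0/12 = 0
  <chi_5*chi_5, chi_5> = (1/12)[1*(4)*conj(2) + 1*(4)*conj(-2) + 2*(1)*conj(1) + 2*(1)*conj(-1) + 3*(0)*conj(0) + 3*(0)*conj(0)]
      = (1/12)[(8) + (-8) + (2) + (-2) + (0) + (0)] = 0/12 = 0
  <chi_5*chi_5, chi_6> = (1/12)[1*(4)*conj(2) + 1*(4)*conj(2) + 2*(1)*conj(-1) + 2*(1)*conj(-1) + 3*(0)*conj(0) + 3*(0)*conj(0)]
      = (1/12)[(8) + (8) + (-2) + (-2) + (0) + (0)] = 12/12 = 1
Hence the multiplicities are chi_1: 1, chi_2: 1, chi_6: 1. Dimension check: dim(chi_5)*dim(chi_5) = 2*2 = 4 and sum (mult * dim) = 1*1 + 1*1 + 1*2 = 4.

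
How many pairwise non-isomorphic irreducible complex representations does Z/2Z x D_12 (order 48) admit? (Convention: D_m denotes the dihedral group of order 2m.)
18

Justification: The number of irreducible complex representations of a finite group equals its number of conjugacy classes. For a direct product, #classes(G x H) = #classes(G) * #classes(H). Z/2Z has 2 classes (abelian), D_12 has 9 classes, so 2 * 9 = 18, so Z/2Z x D_12 (order 48) has exactly 18 irreducible complex representations.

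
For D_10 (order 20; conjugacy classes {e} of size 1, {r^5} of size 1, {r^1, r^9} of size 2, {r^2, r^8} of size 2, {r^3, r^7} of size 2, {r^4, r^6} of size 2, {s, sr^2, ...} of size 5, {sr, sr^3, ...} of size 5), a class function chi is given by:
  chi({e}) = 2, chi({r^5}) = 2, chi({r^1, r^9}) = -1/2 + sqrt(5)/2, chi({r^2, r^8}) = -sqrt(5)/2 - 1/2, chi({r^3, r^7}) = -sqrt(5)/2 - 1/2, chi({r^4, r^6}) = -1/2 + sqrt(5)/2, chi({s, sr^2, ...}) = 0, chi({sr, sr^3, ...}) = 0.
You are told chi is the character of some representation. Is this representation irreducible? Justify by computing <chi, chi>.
Irreducible: <chi, chi> = 1.

Solution. <chi, chi> = (1/|G|) sum_C |C| * |chi(C)|^2 = (1/20)[1*|2|^2 + 1*|2|^2 + 2*|-1/2 + sqrt(5)/2|^2 + 2*|-sqrt(5)/2 - 1/2|^2 + 2*|-sqrt(5)/2 - 1/2|^2 + 2*|-1/2 + sqrt(5)/2|^2 + 5*|0|^2 + 5*|0|^2]
  = (1/20)[(4) + (4) + (3 - sqrt(5)) + (sqrt(5) + 3) + (sqrt(5) + 3) + (3 - sqrt(5)) + (0) + (0)] = 20/20 = 1.
A character is irreducible iff <chi, chi> = 1, so this representation is irreducible.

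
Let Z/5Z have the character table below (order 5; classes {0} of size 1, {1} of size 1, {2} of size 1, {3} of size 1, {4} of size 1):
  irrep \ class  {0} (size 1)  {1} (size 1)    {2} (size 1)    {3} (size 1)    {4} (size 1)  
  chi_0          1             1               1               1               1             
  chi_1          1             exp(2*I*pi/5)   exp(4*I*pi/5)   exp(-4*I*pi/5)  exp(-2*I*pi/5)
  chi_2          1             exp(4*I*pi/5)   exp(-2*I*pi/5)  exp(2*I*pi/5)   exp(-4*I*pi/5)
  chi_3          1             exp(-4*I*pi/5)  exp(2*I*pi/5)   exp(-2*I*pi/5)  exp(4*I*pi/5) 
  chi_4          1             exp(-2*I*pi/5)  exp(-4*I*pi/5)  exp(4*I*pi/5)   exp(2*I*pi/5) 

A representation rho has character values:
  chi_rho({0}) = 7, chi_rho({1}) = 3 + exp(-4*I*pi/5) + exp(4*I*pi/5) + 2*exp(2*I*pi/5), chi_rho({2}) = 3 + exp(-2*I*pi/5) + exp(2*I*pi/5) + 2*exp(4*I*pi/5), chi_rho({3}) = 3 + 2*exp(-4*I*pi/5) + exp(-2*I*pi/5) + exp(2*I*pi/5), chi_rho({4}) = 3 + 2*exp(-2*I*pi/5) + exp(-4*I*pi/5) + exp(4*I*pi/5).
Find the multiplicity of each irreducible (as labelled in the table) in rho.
Multiplicities: chi_0: 3, chi_1: 2, chi_2: 1, chi_3: 1, chi_4: 0.

Proof sketch: Use <chi_rho, chi> = (1/|G|) sum_C |C| * chi_rho(C) * conj(chi(C)) with |G| = 5 for each irreducible chi in the table:
  <chi_rho, chi_0> = (1/5)[1*(7)*conj(1) + 1*(3 + exp(-4*I*pi/5) + exp(4*I*pi/5) + 2*exp(2*I*pi/5))*conj(1) + 1*(3 + exp(-2*I*pi/5) + exp(2*I*pi/5) + 2*exp(4*I*pi/5))*conj(1) + 1*(3 + 2*exp(-4*I*pi/5) + exp(-2*I*pi/5) + exp(2*I*pi/5))*conj(1) + 1*(3 + 2*exp(-2*I*pi/5) + exp(-4*I*pi/5) + exp(4*I*pi/5))*conj(1)]
      = (1/5)[(7) + (3 + exp(-4*I*pi/5) + exp(4*I*pi/5) + 2*exp(2*I*pi/5)) + (3 + exp(-2*I*pi/5) + exp(2*I*pi/5) + 2*exp(4*I*pi/5)) + (3 + 2*exp(-4*I*pi/5) + exp(-2*I*pi/5) + exp(2*I*pi/5)) + (3 + 2*exp(-2*I*pi/5) + exp(-4*I*pi/5) + exp(4*I*pi/5))] = 15/5 = 3
  <chi_rho, chi_1> = (1/5)[1*(7)*conj(1) + 1*(3 + exp(-4*I*pi/5) + exp(4*I*pi/5) + 2*exp(2*I*pi/5))*conj(exp(2*I*pi/5)) + 1*(3 + exp(-2*I*pi/5) + exp(2*I*pi/5) + 2*exp(4*I*pi/5))*conj(exp(4*I*pi/5)) + 1*(3 + 2*exp(-4*I*pi/5) + exp(-2*I*pi/5) + exp(2*I*pi/5))*conj(exp(-4*I*pi/5)) + 1*(3 + 2*exp(-2*I*pi/5) + exp(-4*I*pi/5) + exp(4*I*pi/5))*conj(exp(-2*I*pi/5))]
      = (1/5)[(7) + (2 + 3*exp(-2*I*pi/5) + exp(4*I*pi/5) + exp(2*I*pi/5)) + (2 + 3*exp(-4*I*pi/5) + exp(-2*I*pi/5) + exp(4*I*pi/5)) + (2 + exp(-4*I*pi/5) + exp(2*I*pi/5) + 3*exp(4*I*pi/5)) + (2 + exp(-2*I*pi/5) + exp(-4*I*pi/5) + 3*exp(2*I*pi/5))] = 10/5 = 2
  <chi_rho, chi_2> = (1/5)[1*(7)*conj(1) + 1*(3 + exp(-4*I*pi/5) + exp(4*I*pi/5) + 2*exp(2*I*pi/5))*conj(exp(4*I*pi/5)) + 1*(3 + exp(-2*I*pi/5) + exp(2*I*pi/5) + 2*exp(4*I*pi/5))*conj(exp(-2*I*pi/5)) + 1*(3 + 2*exp(-4*I*pi/5) + exp(-2*I*pi/5) + exp(2*I*pi/5))*conj(exp(2*I*pi/5)) + 1*(3 + 2*exp(-2*I*pi/5) + exp(-4*I*pi/5) + exp(4*I*pi/5))*conj(exp(-4*I*pi/5))]
      = (1/5)[(7) + (1 + 2*exp(-2*I*pi/5) + 3*exp(-4*I*pi/5) + exp(2*I*pi/5)) + (1 + 2*exp(-4*I*pi/5) + exp(4*I*pi/5) + 3*exp(2*I*pi/5)) + (1 + 3*exp(-2*I*pi/5) + exp(-4*I*pi/5) + 2*exp(4*I*pi/5)) + (1 + exp(-2*I*pi/5) + 3*exp(4*I*pi/5) + 2*exp(2*I*pi/5))] = 5/5 = 1
  <chi_rho, chi_3> = (1/5)[1*(7)*conj(1) + 1*(3 + exp(-4*I*pi/5) + exp(4*I*pi/5) + 2*exp(2*I*pi/5))*conj(exp(-4*I*pi/5)) + 1*(3 + exp(-2*I*pi/5) + exp(2*I*pi/5) + 2*exp(4*I*pi/5))*conj(exp(2*I*pi/5)) + 1*(3 + 2*exp(-4*I*pi/5) + exp(-2*I*pi/5) + exp(2*I*pi/5))*conj(exp(-2*I*pi/5)) + 1*(3 + 2*exp(-2*I*pi/5) + exp(-4*I*pi/5) + exp(4*I*pi/5))*conj(exp(4*I*pi/5))]
      = (1/5)[(7) + (1 + 2*exp(-4*I*pi/5) + exp(-2*I*pi/5) + 3*exp(4*I*pi/5)) + (1 + 3*exp(-2*I*pi/5) + exp(-4*I*pi/5) + 2*exp(2*I*pi/5)) + (1 + 2*exp(-2*I*pi/5) + exp(4*I*pi/5) + 3*exp(2*I*pi/5)) + (1 + 3*exp(-4*I*pi/5) + exp(2*I*pi/5) + 2*exp(4*I*pi/5))] = 5/5 = 1
  <chi_rho, chi_4> = (1/5)[1*(7)*conj(1) + 1*(3 + exp(-4*I*pi/5) + exp(4*I*pi/5) + 2*exp(2*I*pi/5))*conj(exp(-2*I*pi/5)) + 1*(3 + exp(-2*I*pi/5) + exp(2*I*pi/5) + 2*exp(4*I*pi/5))*conj(exp(-4*I*pi/5)) + 1*(3 + 2*exp(-4*I*pi/5) + exp(-2*I*pi/5) + exp(2*I*pi/5))*conj(exp(4*I*pi/5)) + 1*(3 + 2*exp(-2*I*pi/5) + exp(-4*I*pi/5) + exp(4*I*pi/5))*conj(exp(2*I*pi/5))]
      = (1/5)[(7) + (exp(-2*I*pi/5) + exp(-4*I*pi/5) + 2*exp(4*I*pi/5) + 3*exp(2*I*pi/5)) + (2*exp(-2*I*pi/5) + exp(-4*I*pi/5) + exp(2*I*pi/5) + 3*exp(4*I*pi/5)) + (3*exp(-4*I*pi/5) + exp(-2*I*pi/5) + exp(4*I*pi/5) + 2*exp(2*I*pi/5)) + (3*exp(-2*I*pi/5) + 2*exp(-4*I*pi/5) + exp(4*I*pi/5) + exp(2*I*pi/5))] = 0/5 = 0
(Exp terms are combined using exp(i*s)*conj(exp(i*t)) = exp(i*(s-t)), and sums of them are collapsed using the identity that for every m > 1 the m distinct m-th roots of unity sum to 0, e.g. 1 + exp(2*I*pi/3) + exp(-2*I*pi/3) = 0.)
Dimension check: dim(rho) = sum (mult * dim) = 3*1 + 2*1 + 1*1 + 1*1 + 0*1 = 7 = chi_rho(e) = 7.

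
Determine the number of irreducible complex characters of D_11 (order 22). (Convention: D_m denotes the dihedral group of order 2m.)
7

Proof sketch: The number of irreducible complex representations of a finite group equals its number of conjugacy classes. D_11 has 7 conjugacy classes ((n+3)/2 for n odd), so D_11 (order 22) has exactly 7 irreducible complex representations.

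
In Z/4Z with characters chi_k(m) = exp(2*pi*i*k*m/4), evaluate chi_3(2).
chi_3(2) = zeta_4^6 = -1

Explanation: chi_3(2) = zeta_4^(3*2) = zeta_4^6. Since zeta_4^4 = 1, this equals zeta_4^2 = exp(2*pi*i*2/4) = -1.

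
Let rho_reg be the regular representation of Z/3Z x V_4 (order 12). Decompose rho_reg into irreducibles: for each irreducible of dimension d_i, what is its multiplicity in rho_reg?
Each irreducible V_i of dimension d_i appears with multiplicity d_i, i.e. rho_reg = (direct sum over all irreducibles V_i) d_i V_i. The irreducible dimensions for Z/3Z x V_4 are 1, 1, 1, 1, 1, 1, 1, 1, 1, 1, 1, 1: 12 irreducibles of dimension 1, each with multiplicity 1. Total dimension 12*1*1 = 12 = |G|.

Argument: General theorem: in the regular representation of a finite group G, each irreducible appears with multiplicity equal to its dimension. Check: dim(rho_reg) = sum d_i^2 = 1 + 1 + 1 + 1 + 1 + 1 + 1 + 1 + 1 + 1 + 1 + 1 = 12 = |G|.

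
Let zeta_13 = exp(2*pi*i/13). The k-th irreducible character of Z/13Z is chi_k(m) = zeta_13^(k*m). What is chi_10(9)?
chi_10(9) = zeta_13^90 = exp(-2*I*pi/13)

Working: chi_10(9) = zeta_13^(10*9) = zeta_13^90. Since zeta_13^13 = 1, this equals zeta_13^12 = exp(2*pi*i*12/13) = exp(-2*I*pi/13).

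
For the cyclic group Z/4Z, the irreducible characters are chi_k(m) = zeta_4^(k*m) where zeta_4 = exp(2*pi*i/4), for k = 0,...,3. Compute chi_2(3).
chi_2(3) = zeta_4^6 = -1

Why: chi_2(3) = zeta_4^(2*3) = zeta_4^6. Since zeta_4^4 = 1, this equals zeta_4^2 = exp(2*pi*i*2/4) = -1.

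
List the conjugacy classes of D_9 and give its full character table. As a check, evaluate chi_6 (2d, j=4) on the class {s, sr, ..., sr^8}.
Conjugacy classes: {e} of size 1, {r^1, r^8} of size 2, {r^2, r^7} of size 2, {r^3, r^6} of size 2, {r^4, r^5} of size 2, {s, sr, ..., sr^8} of size 9.
Character table:
  irrep \ class              {e} (size 1)  {r^1, r^8} (size 2)  {r^2, r^7} (size 2)  {r^3, r^6} (size 2)  {r^4, r^5} (size 2)  {s, sr, ..., sr^8} (size 9)
  chi_1 (triv)               1             1                    1                    1                    1                    1                          
  chi_2 (sign: r->1, s->-1)  1             1                    1                    1                    1                    -1                         
  chi_3 (2d, j=1)            2             2*cos(2*pi/9)        2*cos(4*pi/9)        -1                   -2*cos(pi/9)         0                          
  chi_4 (2d, j=2)            2             2*cos(4*pi/9)        -2*cos(pi/9)         -1                   2*cos(2*pi/9)        0                          
  chi_5 (2d, j=3)            2             -1                   -1                   2                    -1                   0                          
  chi_6 (2d, j=4)            2             -2*cos(pi/9)         2*cos(2*pi/9)        -1                   2*cos(4*pi/9)        0                          

Spot check: chi_6 (2d, j=4) on {s, sr, ..., sr^8} = 0.

Working: D_9 has order 2*9 = 18 with 6 conjugacy classes, hence 6 irreducibles. Sum of squared dims 1 + 1 + 4 + 4 + 4 + 4 = 18 = |G|. Linear characters come from the abelianisation; the 2-dimensional irreps have character r^k -> 2*cos(2*pi*j*k/9), reflections -> 0.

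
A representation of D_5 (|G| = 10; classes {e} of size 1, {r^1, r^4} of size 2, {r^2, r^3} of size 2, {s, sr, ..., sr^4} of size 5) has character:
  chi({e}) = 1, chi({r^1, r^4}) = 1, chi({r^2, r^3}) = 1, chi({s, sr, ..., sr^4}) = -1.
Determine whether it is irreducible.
Irreducible: <chi, chi> = 1.

Proof sketch: <chi, chi> = (1/|G|) sum_C |C| * |chi(C)|^2 = (1/10)[1*|1|^2 + 2*|1|^2 + 2*|1|^2 + 5*|-1|^2]
  = (1/10)[(1) + (2) + (2) + (5)] = 10/10 = 1.
A character is irreducible iff <chi, chi> = 1, so this representation is irreducible.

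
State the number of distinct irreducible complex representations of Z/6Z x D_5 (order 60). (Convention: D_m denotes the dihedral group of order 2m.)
24

Reasoning: The number of irreducible complex representations of a finite group equals its number of conjugacy classes. For a direct product, #classes(G x H) = #classes(G) * #classes(H). Z/6Z has 6 classes (abelian), D_5 has 4 classes, so 6 * 4 = 24, so Z/6Z x D_5 (order 60) has exactly 24 irreducible complex representations.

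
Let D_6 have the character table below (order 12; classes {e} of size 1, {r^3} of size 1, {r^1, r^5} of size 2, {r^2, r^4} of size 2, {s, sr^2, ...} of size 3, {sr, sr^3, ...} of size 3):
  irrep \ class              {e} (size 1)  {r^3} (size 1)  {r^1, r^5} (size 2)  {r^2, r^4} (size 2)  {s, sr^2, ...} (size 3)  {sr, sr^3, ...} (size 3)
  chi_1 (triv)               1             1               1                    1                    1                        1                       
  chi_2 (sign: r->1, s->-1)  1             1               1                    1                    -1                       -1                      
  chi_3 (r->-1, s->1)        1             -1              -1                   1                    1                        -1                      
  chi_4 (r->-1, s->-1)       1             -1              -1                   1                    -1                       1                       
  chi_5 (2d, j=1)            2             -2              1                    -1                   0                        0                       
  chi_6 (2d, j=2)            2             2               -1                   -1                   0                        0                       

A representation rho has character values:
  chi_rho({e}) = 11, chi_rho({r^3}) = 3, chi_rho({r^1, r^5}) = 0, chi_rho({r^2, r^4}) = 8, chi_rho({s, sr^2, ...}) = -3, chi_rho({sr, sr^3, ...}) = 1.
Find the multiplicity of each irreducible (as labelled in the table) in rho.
Multiplicities: chi_1: 2, chi_2: 3, chi_3: 1, chi_4: 3, chi_5: 0, chi_6: 1.

Details: Use <chi_rho, chi> = (1/|G|) sum_C |C| * chi_rho(C) * conj(chi(C)) with |G| = 12 for each irreducible chi in the table:
  <chi_rho, chi_1> = (1/12)[1*(11)*conj(1) + 1*(3)*conj(1) + 2*(0)*conj(1) + 2*(8)*conj(1) + 3*(-3)*conj(1) + 3*(1)*conj(1)]
      = (1/12)[(11) + (3) + (0) + (16) + (-9) + (3)] = 24/12 = 2
  <chi_rho, chi_2> = (1/12)[1*(11)*conj(1) + 1*(3)*conj(1) + 2*(0)*conj(1) + 2*(8)*conj(1) + 3*(-3)*conj(-1) + 3*(1)*conj(-1)]
      = (1/12)[(11) + (3) + (0) + (16) + (9) + (-3)] = 36/12 = 3
  <chi_rho, chi_3> = (1/12)[1*(11)*conj(1) + 1*(3)*conj(-1) + 2*(0)*conj(-1) + 2*(8)*conj(1) + 3*(-3)*conj(1) + 3*(1)*conj(-1)]
      = (1/12)[(11) + (-3) + (0) + (16) + (-9) + (-3)] = 12/12 = 1
  <chi_rho, chi_4> = (1/12)[1*(11)*conj(1) + 1*(3)*conj(-1) + 2*(0)*conj(-1) + 2*(8)*conj(1) + 3*(-3)*conj(-1) + 3*(1)*conj(1)]
      = (1/12)[(11) + (-3) + (0) + (16) + (9) + (3)] = 36/12 = 3
  <chi_rho, chi_5> = (1/12)[1*(11)*conj(2) + 1*(3)*conj(-2) + 2*(0)*conj(1) + 2*(8)*conj(-1) + 3*(-3)*conj(0) + 3*(1)*conj(0)]
      = (1/12)[(22) + (-6) + (0) + (-16) + (0) + (0)] = 0/12 = 0
  <chi_rho, chi_6> = (1/12)[1*(11)*conj(2) + 1*(3)*conj(2) + 2*(0)*conj(-1) + 2*(8)*conj(-1) + 3*(-3)*conj(0) + 3*(1)*conj(0)]
      = (1/12)[(22) + (6) + (0) + (-16) + (0) + (0)] = 12/12 = 1
Dimension check: dim(rho) = sum (mult * dim) = 2*1 + 3*1 + 1*1 + 3*1 + 0*2 + 1*2 = 11 = chi_rho(e) = 11.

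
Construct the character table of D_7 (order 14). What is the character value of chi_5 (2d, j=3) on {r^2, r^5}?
Conjugacy classes: {e} of size 1, {r^1, r^6} of size 2, {r^2, r^5} of size 2, {r^3, r^4} of size 2, {s, sr, ..., sr^6} of size 7.
Character table:
  irrep \ class              {e} (size 1)  {r^1, r^6} (size 2)  {r^2, r^5} (size 2)  {r^3, r^4} (size 2)  {s, sr, ..., sr^6} (size 7)
  chi_1 (triv)               1             1                    1                    1                    1                          
  chi_2 (sign: r->1, s->-1)  1             1                    1                    1                    -1                         
  chi_3 (2d, j=1)            2             2*cos(2*pi/7)        -2*cos(3*pi/7)       -2*cos(pi/7)         0                          
  chi_4 (2d, j=2)            2             -2*cos(3*pi/7)       -2*cos(pi/7)         2*cos(2*pi/7)        0                          
  chi_5 (2d, j=3)            2             -2*cos(pi/7)         2*cos(2*pi/7)        -2*cos(3*pi/7)       0                          

Spot check: chi_5 (2d, j=3) on {r^2, r^5} = 2*cos(2*pi/7).

Details: D_7 has order 2*7 = 14 with 5 conjugacy classes, hence 5 irreducibles. Sum of squared dims 1 + 1 + 4 + 4 + 4 = 14 = |G|. Linear characters come from the abelianisation; the 2-dimensional irreps have character r^k -> 2*cos(2*pi*j*k/7), reflections -> 0.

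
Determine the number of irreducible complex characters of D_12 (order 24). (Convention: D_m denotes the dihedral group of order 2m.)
9

Explanation: The number of irreducible complex representations of a finite group equals its number of conjugacy classes. D_12 has 9 conjugacy classes (n/2 + 3 for n even), so D_12 (order 24) has exactly 9 irreducible complex representations.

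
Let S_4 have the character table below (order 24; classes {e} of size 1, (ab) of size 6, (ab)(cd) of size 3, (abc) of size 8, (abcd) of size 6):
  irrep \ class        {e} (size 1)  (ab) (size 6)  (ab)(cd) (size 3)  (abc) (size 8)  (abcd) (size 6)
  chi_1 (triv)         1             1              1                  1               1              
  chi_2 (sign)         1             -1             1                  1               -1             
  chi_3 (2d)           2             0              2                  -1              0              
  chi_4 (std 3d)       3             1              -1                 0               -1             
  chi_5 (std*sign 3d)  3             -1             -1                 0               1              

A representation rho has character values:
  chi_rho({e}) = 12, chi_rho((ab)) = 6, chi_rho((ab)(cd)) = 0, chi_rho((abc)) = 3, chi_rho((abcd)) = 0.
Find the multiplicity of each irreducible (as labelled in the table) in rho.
Multiplicities: chi_1: 3, chi_2: 0, chi_3: 0, chi_4: 3, chi_5: 0.

Solution. Use <chi_rho, chi> = (1/|G|) sum_C |C| * chi_rho(C) * conj(chi(C)) with |G| = 24 for each irreducible chi in the table:
  <chi_rho, chi_1> = (1/24)[1*(12)*conj(1) + 6*(6)*conj(1) + 3*(0)*conj(1) + 8*(3)*conj(1) + 6*(0)*conj(1)]
      = (1/24)[(12) + (36) + (0) + (24) + (0)] = 72/24 = 3
  <chi_rho, chi_2> = (1/24)[1*(12)*conj(1) + 6*(6)*conj(-1) + 3*(0)*conj(1) + 8*(3)*conj(1) + 6*(0)*conj(-1)]
      = (1/24)[(12) + (-36) + (0) + (24) + (0)] = 0/24 = 0
  <chi_rho, chi_3> = (1/24)[1*(12)*conj(2) + 6*(6)*conj(0) + 3*(0)*conj(2) + 8*(3)*conj(-1) + 6*(0)*conj(0)]
      = (1/24)[(24) + (0) + (0) + (-24) + (0)] = 0/24 = 0
  <chi_rho, chi_4> = (1/24)[1*(12)*conj(3) + 6*(6)*conj(1) + 3*(0)*conj(-1) + 8*(3)*conj(0) + 6*(0)*conj(-1)]
      = (1/24)[(36) + (36) + (0) + (0) + (0)] = 72/24 = 3
  <chi_rho, chi_5> = (1/24)[1*(12)*conj(3) + 6*(6)*conj(-1) + 3*(0)*conj(-1) + 8*(3)*conj(0) + 6*(0)*conj(1)]
      = (1/24)[(36) + (-36) + (0) + (0) + (0)] = 0/24 = 0
Dimension check: dim(rho) = sum (mult * dim) = 3*1 + 0*1 + 0*2 + 3*3 + 0*3 = 12 = chi_rho(e) = 12.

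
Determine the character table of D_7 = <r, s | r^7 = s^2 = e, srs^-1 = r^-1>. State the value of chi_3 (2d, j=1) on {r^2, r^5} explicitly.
Conjugacy classes: {e} of size 1, {r^1, r^6} of size 2, {r^2, r^5} of size 2, {r^3, r^4} of size 2, {s, sr, ..., sr^6} of size 7.
Character table:
  irrep \ class              {e} (size 1)  {r^1, r^6} (size 2)  {r^2, r^5} (size 2)  {r^3, r^4} (size 2)  {s, sr, ..., sr^6} (size 7)
  chi_1 (triv)               1             1                    1                    1                    1                          
  chi_2 (sign: r->1, s->-1)  1             1                    1                    1                    -1                         
  chi_3 (2d, j=1)            2             2*cos(2*pi/7)        -2*cos(3*pi/7)       -2*cos(pi/7)         0                          
  chi_4 (2d, j=2)            2             -2*cos(3*pi/7)       -2*cos(pi/7)         2*cos(2*pi/7)        0                          
  chi_5 (2d, j=3)            2             -2*cos(pi/7)         2*cos(2*pi/7)        -2*cos(3*pi/7)       0                          

Spot check: chi_3 (2d, j=1) on {r^2, r^5} = -2*cos(3*pi/7).

Argument: D_7 has order 2*7 = 14 with 5 conjugacy classes, hence 5 irreducibles. Sum of squared dims 1 + 1 + 4 + 4 + 4 = 14 = |G|. Linear characters come from the abelianisation; the 2-dimensional irreps have character r^k -> 2*cos(2*pi*j*k/7), reflections -> 0.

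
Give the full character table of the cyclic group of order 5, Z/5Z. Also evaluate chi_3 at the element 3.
Character table of Z/5Z (irreps indexed chi_0,...,chi_4 with chi_k(m) = zeta_5^(k*m), zeta_5 = exp(2*pi*i/5)):
  irrep \ class  {0} (size 1)  {1} (size 1)    {2} (size 1)    {3} (size 1)    {4} (size 1)  
  chi_0          1             1               1               1               1             
  chi_1          1             exp(2*I*pi/5)   exp(4*I*pi/5)   exp(-4*I*pi/5)  exp(-2*I*pi/5)
  chi_2          1             exp(4*I*pi/5)   exp(-2*I*pi/5)  exp(2*I*pi/5)   exp(-4*I*pi/5)
  chi_3          1             exp(-4*I*pi/5)  exp(2*I*pi/5)   exp(-2*I*pi/5)  exp(4*I*pi/5) 
  chi_4          1             exp(-2*I*pi/5)  exp(-4*I*pi/5)  exp(4*I*pi/5)   exp(2*I*pi/5) 

Spot check: chi_3(3) = zeta_5^(3*3) = zeta_5^9 = exp(-2*I*pi/5).

Z/5Z is abelian, so all 5 irreducible complex representations are 1-dimensional. They are given by chi_k(m) = zeta_5^(k*m) for k = 0,...,4. Row orthogonality: sum_m chi_k(m) conj(chi_l(m)) = 5 * [k = l].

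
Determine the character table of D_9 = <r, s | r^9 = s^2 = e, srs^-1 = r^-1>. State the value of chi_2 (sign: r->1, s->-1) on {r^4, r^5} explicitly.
Conjugacy classes: {e} of size 1, {r^1, r^8} of size 2, {r^2, r^7} of size 2, {r^3, r^6} of size 2, {r^4, r^5} of size 2, {s, sr, ..., sr^8} of size 9.
Character table:
  irrep \ class              {e} (size 1)  {r^1, r^8} (size 2)  {r^2, r^7} (size 2)  {r^3, r^6} (size 2)  {r^4, r^5} (size 2)  {s, sr, ..., sr^8} (size 9)
  chi_1 (triv)               1             1                    1                    1                    1                    1                          
  chi_2 (sign: r->1, s->-1)  1             1                    1                    1                    1                    -1                         
  chi_3 (2d, j=1)            2             2*cos(2*pi/9)        2*cos(4*pi/9)        -1                   -2*cos(pi/9)         0                          
  chi_4 (2d, j=2)            2             2*cos(4*pi/9)        -2*cos(pi/9)         -1                   2*cos(2*pi/9)        0                          
  chi_5 (2d, j=3)            2             -1                   -1                   2                    -1                   0                          
  chi_6 (2d, j=4)            2             -2*cos(pi/9)         2*cos(2*pi/9)        -1                   2*cos(4*pi/9)        0                          

Spot check: chi_2 (sign: r->1, s->-1) on {r^4, r^5} = 1.

D_9 has order 2*9 = 18 with 6 conjugacy classes, hence 6 irreducibles. Sum of squared dims 1 + 1 + 4 + 4 + 4 + 4 = 18 = |G|. Linear characters come from the abelianisation; the 2-dimensional irreps have character r^k -> 2*cos(2*pi*j*k/9), reflections -> 0.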